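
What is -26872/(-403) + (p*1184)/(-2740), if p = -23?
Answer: 21150944/276055 ≈ 76.619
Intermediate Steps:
-26872/(-403) + (p*1184)/(-2740) = -26872/(-403) - 23*1184/(-2740) = -26872*(-1/403) - 27232*(-1/2740) = 26872/403 + 6808/685 = 21150944/276055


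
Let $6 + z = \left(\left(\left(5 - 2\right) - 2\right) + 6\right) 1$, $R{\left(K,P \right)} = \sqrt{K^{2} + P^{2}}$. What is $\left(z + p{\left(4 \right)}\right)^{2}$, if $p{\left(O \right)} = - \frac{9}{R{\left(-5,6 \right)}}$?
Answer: $\frac{142}{61} - \frac{18 \sqrt{61}}{61} \approx 0.023205$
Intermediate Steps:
$p{\left(O \right)} = - \frac{9 \sqrt{61}}{61}$ ($p{\left(O \right)} = - \frac{9}{\sqrt{\left(-5\right)^{2} + 6^{2}}} = - \frac{9}{\sqrt{25 + 36}} = - \frac{9}{\sqrt{61}} = - 9 \frac{\sqrt{61}}{61} = - \frac{9 \sqrt{61}}{61}$)
$z = 1$ ($z = -6 + \left(\left(\left(5 - 2\right) - 2\right) + 6\right) 1 = -6 + \left(\left(3 - 2\right) + 6\right) 1 = -6 + \left(1 + 6\right) 1 = -6 + 7 \cdot 1 = -6 + 7 = 1$)
$\left(z + p{\left(4 \right)}\right)^{2} = \left(1 - \frac{9 \sqrt{61}}{61}\right)^{2}$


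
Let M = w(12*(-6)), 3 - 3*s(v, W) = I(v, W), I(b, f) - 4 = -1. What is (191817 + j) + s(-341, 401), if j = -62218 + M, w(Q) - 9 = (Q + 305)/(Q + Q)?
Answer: 18663319/144 ≈ 1.2961e+5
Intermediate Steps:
I(b, f) = 3 (I(b, f) = 4 - 1 = 3)
s(v, W) = 0 (s(v, W) = 1 - 1/3*3 = 1 - 1 = 0)
w(Q) = 9 + (305 + Q)/(2*Q) (w(Q) = 9 + (Q + 305)/(Q + Q) = 9 + (305 + Q)/((2*Q)) = 9 + (305 + Q)*(1/(2*Q)) = 9 + (305 + Q)/(2*Q))
M = 1063/144 (M = (305 + 19*(12*(-6)))/(2*((12*(-6)))) = (1/2)*(305 + 19*(-72))/(-72) = (1/2)*(-1/72)*(305 - 1368) = (1/2)*(-1/72)*(-1063) = 1063/144 ≈ 7.3819)
j = -8958329/144 (j = -62218 + 1063/144 = -8958329/144 ≈ -62211.)
(191817 + j) + s(-341, 401) = (191817 - 8958329/144) + 0 = 18663319/144 + 0 = 18663319/144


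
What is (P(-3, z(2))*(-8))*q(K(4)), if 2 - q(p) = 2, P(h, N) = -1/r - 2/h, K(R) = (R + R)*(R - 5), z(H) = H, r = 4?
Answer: 0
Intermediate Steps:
K(R) = 2*R*(-5 + R) (K(R) = (2*R)*(-5 + R) = 2*R*(-5 + R))
P(h, N) = -1/4 - 2/h
q(p) = 0 (q(p) = 2 - 1*2 = 2 - 2 = 0)
(P(-3, z(2))*(-8))*q(K(4)) = (((1/4)*(-8 - 1*(-3))/(-3))*(-8))*0 = (((1/4)*(-1/3)*(-8 + 3))*(-8))*0 = (((1/4)*(-1/3)*(-5))*(-8))*0 = ((5/12)*(-8))*0 = -10/3*0 = 0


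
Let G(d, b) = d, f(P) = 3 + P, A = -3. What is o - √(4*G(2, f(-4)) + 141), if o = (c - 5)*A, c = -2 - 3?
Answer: 30 - √149 ≈ 17.793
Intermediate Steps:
c = -5
o = 30 (o = (-5 - 5)*(-3) = -10*(-3) = 30)
o - √(4*G(2, f(-4)) + 141) = 30 - √(4*2 + 141) = 30 - √(8 + 141) = 30 - √149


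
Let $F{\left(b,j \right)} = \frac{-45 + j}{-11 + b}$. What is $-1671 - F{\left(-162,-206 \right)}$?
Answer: $- \frac{289334}{173} \approx -1672.5$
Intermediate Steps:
$F{\left(b,j \right)} = \frac{-45 + j}{-11 + b}$
$-1671 - F{\left(-162,-206 \right)} = -1671 - \frac{-45 - 206}{-11 - 162} = -1671 - \frac{1}{-173} \left(-251\right) = -1671 - \left(- \frac{1}{173}\right) \left(-251\right) = -1671 - \frac{251}{173} = - \frac{289334}{173}$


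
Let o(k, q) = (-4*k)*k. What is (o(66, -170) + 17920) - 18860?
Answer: -18364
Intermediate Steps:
o(k, q) = -4*k**2
(o(66, -170) + 17920) - 18860 = (-4*66**2 + 17920) - 18860 = (-4*4356 + 17920) - 18860 = (-17424 + 17920) - 18860 = 496 - 18860 = -18364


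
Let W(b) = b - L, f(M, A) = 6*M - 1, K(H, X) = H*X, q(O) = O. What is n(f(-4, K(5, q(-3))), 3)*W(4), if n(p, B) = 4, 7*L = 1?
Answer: 108/7 ≈ 15.429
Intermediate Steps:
L = 1/7 (L = (1/7)*1 = 1/7 ≈ 0.14286)
f(M, A) = -1 + 6*M
W(b) = -1/7 + b (W(b) = b - 1*1/7 = b - 1/7 = -1/7 + b)
n(f(-4, K(5, q(-3))), 3)*W(4) = 4*(-1/7 + 4) = 4*(27/7) = 108/7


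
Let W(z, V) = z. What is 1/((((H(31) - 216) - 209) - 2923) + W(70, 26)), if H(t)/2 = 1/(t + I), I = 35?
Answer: -33/108173 ≈ -0.00030507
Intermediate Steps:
H(t) = 2/(35 + t) (H(t) = 2/(t + 35) = 2/(35 + t))
1/((((H(31) - 216) - 209) - 2923) + W(70, 26)) = 1/((((2/(35 + 31) - 216) - 209) - 2923) + 70) = 1/((((2/66 - 216) - 209) - 2923) + 70) = 1/((((2*(1/66) - 216) - 209) - 2923) + 70) = 1/((((1/33 - 216) - 209) - 2923) + 70) = 1/(((-7127/33 - 209) - 2923) + 70) = 1/((-14024/33 - 2923) + 70) = 1/(-110483/33 + 70) = 1/(-108173/33) = -33/108173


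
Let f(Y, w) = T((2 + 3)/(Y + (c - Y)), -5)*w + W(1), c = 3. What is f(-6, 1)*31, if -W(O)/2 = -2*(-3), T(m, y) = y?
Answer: -527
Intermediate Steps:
W(O) = -12 (W(O) = -(-4)*(-3) = -2*6 = -12)
f(Y, w) = -12 - 5*w (f(Y, w) = -5*w - 12 = -12 - 5*w)
f(-6, 1)*31 = (-12 - 5*1)*31 = (-12 - 5)*31 = -17*31 = -527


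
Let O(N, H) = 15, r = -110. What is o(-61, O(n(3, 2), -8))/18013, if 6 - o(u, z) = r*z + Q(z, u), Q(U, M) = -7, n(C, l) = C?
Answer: 1663/18013 ≈ 0.092322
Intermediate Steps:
o(u, z) = 13 + 110*z (o(u, z) = 6 - (-110*z - 7) = 6 - (-7 - 110*z) = 6 + (7 + 110*z) = 13 + 110*z)
o(-61, O(n(3, 2), -8))/18013 = (13 + 110*15)/18013 = (13 + 1650)*(1/18013) = 1663*(1/18013) = 1663/18013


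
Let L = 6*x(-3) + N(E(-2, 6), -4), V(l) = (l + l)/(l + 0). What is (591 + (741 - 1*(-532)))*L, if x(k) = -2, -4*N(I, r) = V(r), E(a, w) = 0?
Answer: -23300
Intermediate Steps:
V(l) = 2 (V(l) = (2*l)/l = 2)
N(I, r) = -½ (N(I, r) = -¼*2 = -½)
L = -25/2 (L = 6*(-2) - ½ = -12 - ½ = -25/2 ≈ -12.500)
(591 + (741 - 1*(-532)))*L = (591 + (741 - 1*(-532)))*(-25/2) = (591 + (741 + 532))*(-25/2) = (591 + 1273)*(-25/2) = 1864*(-25/2) = -23300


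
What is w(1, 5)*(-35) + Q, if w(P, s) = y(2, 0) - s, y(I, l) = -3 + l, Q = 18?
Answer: 298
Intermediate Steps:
w(P, s) = -3 - s (w(P, s) = (-3 + 0) - s = -3 - s)
w(1, 5)*(-35) + Q = (-3 - 1*5)*(-35) + 18 = (-3 - 5)*(-35) + 18 = -8*(-35) + 18 = 280 + 18 = 298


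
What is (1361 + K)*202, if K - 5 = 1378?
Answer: 554288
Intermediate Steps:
K = 1383 (K = 5 + 1378 = 1383)
(1361 + K)*202 = (1361 + 1383)*202 = 2744*202 = 554288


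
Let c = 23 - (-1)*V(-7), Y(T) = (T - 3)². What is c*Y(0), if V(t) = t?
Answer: 144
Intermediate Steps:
Y(T) = (-3 + T)²
c = 16 (c = 23 - (-1)*(-7) = 23 - 1*7 = 23 - 7 = 16)
c*Y(0) = 16*(-3 + 0)² = 16*(-3)² = 16*9 = 144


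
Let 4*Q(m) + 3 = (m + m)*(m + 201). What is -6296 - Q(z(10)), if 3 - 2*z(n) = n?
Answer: -47597/8 ≈ -5949.6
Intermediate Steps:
z(n) = 3/2 - n/2
Q(m) = -¾ + m*(201 + m)/2 (Q(m) = -¾ + ((m + m)*(m + 201))/4 = -¾ + ((2*m)*(201 + m))/4 = -¾ + (2*m*(201 + m))/4 = -¾ + m*(201 + m)/2)
-6296 - Q(z(10)) = -6296 - (-¾ + (3/2 - ½*10)²/2 + 201*(3/2 - ½*10)/2) = -6296 - (-¾ + (3/2 - 5)²/2 + 201*(3/2 - 5)/2) = -6296 - (-¾ + (-7/2)²/2 + (201/2)*(-7/2)) = -6296 - (-¾ + (½)*(49/4) - 1407/4) = -6296 - (-¾ + 49/8 - 1407/4) = -6296 - 1*(-2771/8) = -6296 + 2771/8 = -47597/8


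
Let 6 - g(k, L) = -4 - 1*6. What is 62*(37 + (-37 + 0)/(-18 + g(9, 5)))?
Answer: 3441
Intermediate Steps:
g(k, L) = 16 (g(k, L) = 6 - (-4 - 1*6) = 6 - (-4 - 6) = 6 - 1*(-10) = 6 + 10 = 16)
62*(37 + (-37 + 0)/(-18 + g(9, 5))) = 62*(37 + (-37 + 0)/(-18 + 16)) = 62*(37 - 37/(-2)) = 62*(37 - 37*(-½)) = 62*(37 + 37/2) = 62*(111/2) = 3441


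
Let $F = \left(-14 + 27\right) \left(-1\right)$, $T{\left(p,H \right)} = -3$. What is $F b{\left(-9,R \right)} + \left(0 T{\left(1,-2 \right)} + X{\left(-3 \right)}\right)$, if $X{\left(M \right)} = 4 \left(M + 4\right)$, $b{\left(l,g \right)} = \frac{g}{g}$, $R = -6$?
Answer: $-9$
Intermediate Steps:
$b{\left(l,g \right)} = 1$
$X{\left(M \right)} = 16 + 4 M$ ($X{\left(M \right)} = 4 \left(4 + M\right) = 16 + 4 M$)
$F = -13$ ($F = 13 \left(-1\right) = -13$)
$F b{\left(-9,R \right)} + \left(0 T{\left(1,-2 \right)} + X{\left(-3 \right)}\right) = \left(-13\right) 1 + \left(0 \left(-3\right) + \left(16 + 4 \left(-3\right)\right)\right) = -13 + \left(0 + \left(16 - 12\right)\right) = -13 + \left(0 + 4\right) = -13 + 4 = -9$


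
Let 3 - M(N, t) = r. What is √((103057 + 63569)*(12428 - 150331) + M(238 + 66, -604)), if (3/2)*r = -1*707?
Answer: I*√206804023233/3 ≈ 1.5159e+5*I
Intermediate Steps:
r = -1414/3 (r = 2*(-1*707)/3 = (⅔)*(-707) = -1414/3 ≈ -471.33)
M(N, t) = 1423/3 (M(N, t) = 3 - 1*(-1414/3) = 3 + 1414/3 = 1423/3)
√((103057 + 63569)*(12428 - 150331) + M(238 + 66, -604)) = √((103057 + 63569)*(12428 - 150331) + 1423/3) = √(166626*(-137903) + 1423/3) = √(-22978225278 + 1423/3) = √(-68934674411/3) = I*√206804023233/3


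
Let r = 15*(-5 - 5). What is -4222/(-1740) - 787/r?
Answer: 5563/725 ≈ 7.6731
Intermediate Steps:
r = -150 (r = 15*(-10) = -150)
-4222/(-1740) - 787/r = -4222/(-1740) - 787/(-150) = -4222*(-1/1740) - 787*(-1/150) = 2111/870 + 787/150 = 5563/725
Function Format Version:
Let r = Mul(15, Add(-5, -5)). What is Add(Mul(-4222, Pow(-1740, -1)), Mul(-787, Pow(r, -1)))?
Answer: Rational(5563, 725) ≈ 7.6731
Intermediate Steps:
r = -150 (r = Mul(15, -10) = -150)
Add(Mul(-4222, Pow(-1740, -1)), Mul(-787, Pow(r, -1))) = Add(Mul(-4222, Pow(-1740, -1)), Mul(-787, Pow(-150, -1))) = Add(Mul(-4222, Rational(-1, 1740)), Mul(-787, Rational(-1, 150))) = Add(Rational(2111, 870), Rational(787, 150)) = Rational(5563, 725)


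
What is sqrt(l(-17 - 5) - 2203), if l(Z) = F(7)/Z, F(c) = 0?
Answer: I*sqrt(2203) ≈ 46.936*I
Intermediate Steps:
l(Z) = 0 (l(Z) = 0/Z = 0)
sqrt(l(-17 - 5) - 2203) = sqrt(0 - 2203) = sqrt(-2203) = I*sqrt(2203)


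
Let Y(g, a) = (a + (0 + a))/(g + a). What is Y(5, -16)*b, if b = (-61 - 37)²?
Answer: 307328/11 ≈ 27939.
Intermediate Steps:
Y(g, a) = 2*a/(a + g) (Y(g, a) = (a + a)/(a + g) = (2*a)/(a + g) = 2*a/(a + g))
b = 9604 (b = (-98)² = 9604)
Y(5, -16)*b = (2*(-16)/(-16 + 5))*9604 = (2*(-16)/(-11))*9604 = (2*(-16)*(-1/11))*9604 = (32/11)*9604 = 307328/11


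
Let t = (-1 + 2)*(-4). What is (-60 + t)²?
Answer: 4096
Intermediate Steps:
t = -4 (t = 1*(-4) = -4)
(-60 + t)² = (-60 - 4)² = (-64)² = 4096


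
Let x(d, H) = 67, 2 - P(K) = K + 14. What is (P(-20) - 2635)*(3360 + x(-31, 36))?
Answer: -9002729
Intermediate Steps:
P(K) = -12 - K (P(K) = 2 - (K + 14) = 2 - (14 + K) = 2 + (-14 - K) = -12 - K)
(P(-20) - 2635)*(3360 + x(-31, 36)) = ((-12 - 1*(-20)) - 2635)*(3360 + 67) = ((-12 + 20) - 2635)*3427 = (8 - 2635)*3427 = -2627*3427 = -9002729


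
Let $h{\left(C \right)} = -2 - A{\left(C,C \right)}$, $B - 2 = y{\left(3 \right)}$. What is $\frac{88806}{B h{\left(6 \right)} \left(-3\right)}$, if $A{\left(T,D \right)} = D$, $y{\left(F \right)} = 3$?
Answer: $\frac{14801}{20} \approx 740.05$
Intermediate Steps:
$B = 5$ ($B = 2 + 3 = 5$)
$h{\left(C \right)} = -2 - C$
$\frac{88806}{B h{\left(6 \right)} \left(-3\right)} = \frac{88806}{5 \left(-2 - 6\right) \left(-3\right)} = \frac{88806}{5 \left(-8\right) \left(-3\right)} = \frac{88806}{\left(-40\right) \left(-3\right)} = \frac{88806}{120} = 88806 \cdot \frac{1}{120} = \frac{14801}{20}$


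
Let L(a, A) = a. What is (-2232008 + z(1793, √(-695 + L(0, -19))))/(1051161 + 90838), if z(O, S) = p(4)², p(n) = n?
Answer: -2231992/1141999 ≈ -1.9545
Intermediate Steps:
z(O, S) = 16 (z(O, S) = 4² = 16)
(-2232008 + z(1793, √(-695 + L(0, -19))))/(1051161 + 90838) = (-2232008 + 16)/(1051161 + 90838) = -2231992/1141999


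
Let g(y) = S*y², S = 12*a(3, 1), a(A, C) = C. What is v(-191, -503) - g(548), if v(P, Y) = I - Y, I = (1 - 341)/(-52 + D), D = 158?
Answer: -190966855/53 ≈ -3.6031e+6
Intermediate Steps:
S = 12 (S = 12*1 = 12)
I = -170/53 (I = (1 - 341)/(-52 + 158) = -340/106 = -340*1/106 = -170/53 ≈ -3.2075)
g(y) = 12*y²
v(P, Y) = -170/53 - Y
v(-191, -503) - g(548) = (-170/53 - 1*(-503)) - 12*548² = (-170/53 + 503) - 12*300304 = 26489/53 - 1*3603648 = 26489/53 - 3603648 = -190966855/53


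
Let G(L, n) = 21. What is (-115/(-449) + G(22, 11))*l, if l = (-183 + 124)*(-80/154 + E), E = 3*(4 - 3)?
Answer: -107551336/34573 ≈ -3110.8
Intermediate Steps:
E = 3 (E = 3*1 = 3)
l = -11269/77 (l = (-183 + 124)*(-80/154 + 3) = -59*(-80*1/154 + 3) = -59*(-40/77 + 3) = -59*191/77 = -11269/77 ≈ -146.35)
(-115/(-449) + G(22, 11))*l = (-115/(-449) + 21)*(-11269/77) = (-115*(-1/449) + 21)*(-11269/77) = (115/449 + 21)*(-11269/77) = (9544/449)*(-11269/77) = -107551336/34573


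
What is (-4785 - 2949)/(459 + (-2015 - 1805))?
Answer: 7734/3361 ≈ 2.3011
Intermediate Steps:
(-4785 - 2949)/(459 + (-2015 - 1805)) = -7734/(459 - 3820) = -7734/(-3361) = -7734*(-1/3361) = 7734/3361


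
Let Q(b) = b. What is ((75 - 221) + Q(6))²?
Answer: 19600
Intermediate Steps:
((75 - 221) + Q(6))² = ((75 - 221) + 6)² = (-146 + 6)² = (-140)² = 19600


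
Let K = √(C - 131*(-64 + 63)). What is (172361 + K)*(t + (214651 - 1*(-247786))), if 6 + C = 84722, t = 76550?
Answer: 92900338307 + 538987*√84847 ≈ 9.3057e+10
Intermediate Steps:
C = 84716 (C = -6 + 84722 = 84716)
K = √84847 (K = √(84716 - 131*(-64 + 63)) = √(84716 - 131*(-1)) = √(84716 + 131) = √84847 ≈ 291.29)
(172361 + K)*(t + (214651 - 1*(-247786))) = (172361 + √84847)*(76550 + (214651 - 1*(-247786))) = (172361 + √84847)*(76550 + (214651 + 247786)) = (172361 + √84847)*(76550 + 462437) = (172361 + √84847)*538987 = 92900338307 + 538987*√84847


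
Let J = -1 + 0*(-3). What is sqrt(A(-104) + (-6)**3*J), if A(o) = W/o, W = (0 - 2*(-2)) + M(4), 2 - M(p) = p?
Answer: sqrt(146003)/26 ≈ 14.696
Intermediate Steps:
M(p) = 2 - p
W = 2 (W = (0 - 2*(-2)) + (2 - 1*4) = (0 + 4) + (2 - 4) = 4 - 2 = 2)
J = -1 (J = -1 + 0 = -1)
A(o) = 2/o
sqrt(A(-104) + (-6)**3*J) = sqrt(2/(-104) + (-6)**3*(-1)) = sqrt(2*(-1/104) - 216*(-1)) = sqrt(-1/52 + 216) = sqrt(11231/52) = sqrt(146003)/26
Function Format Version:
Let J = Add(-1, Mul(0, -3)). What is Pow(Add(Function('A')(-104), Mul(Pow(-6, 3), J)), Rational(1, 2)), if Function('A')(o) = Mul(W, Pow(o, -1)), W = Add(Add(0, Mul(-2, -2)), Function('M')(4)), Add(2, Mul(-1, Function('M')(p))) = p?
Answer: Mul(Rational(1, 26), Pow(146003, Rational(1, 2))) ≈ 14.696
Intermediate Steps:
Function('M')(p) = Add(2, Mul(-1, p))
W = 2 (W = Add(Add(0, Mul(-2, -2)), Add(2, Mul(-1, 4))) = Add(Add(0, 4), Add(2, -4)) = Add(4, -2) = 2)
J = -1 (J = Add(-1, 0) = -1)
Function('A')(o) = Mul(2, Pow(o, -1))
Pow(Add(Function('A')(-104), Mul(Pow(-6, 3), J)), Rational(1, 2)) = Pow(Add(Mul(2, Pow(-104, -1)), Mul(Pow(-6, 3), -1)), Rational(1, 2)) = Pow(Add(Mul(2, Rational(-1, 104)), Mul(-216, -1)), Rational(1, 2)) = Pow(Add(Rational(-1, 52), 216), Rational(1, 2)) = Pow(Rational(11231, 52), Rational(1, 2)) = Mul(Rational(1, 26), Pow(146003, Rational(1, 2)))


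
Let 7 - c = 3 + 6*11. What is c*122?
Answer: -7564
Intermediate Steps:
c = -62 (c = 7 - (3 + 6*11) = 7 - (3 + 66) = 7 - 1*69 = 7 - 69 = -62)
c*122 = -62*122 = -7564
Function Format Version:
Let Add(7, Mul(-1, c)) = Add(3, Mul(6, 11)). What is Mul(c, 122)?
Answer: -7564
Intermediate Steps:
c = -62 (c = Add(7, Mul(-1, Add(3, Mul(6, 11)))) = Add(7, Mul(-1, Add(3, 66))) = Add(7, Mul(-1, 69)) = Add(7, -69) = -62)
Mul(c, 122) = Mul(-62, 122) = -7564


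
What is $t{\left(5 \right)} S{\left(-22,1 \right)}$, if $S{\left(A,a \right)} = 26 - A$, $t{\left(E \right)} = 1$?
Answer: $48$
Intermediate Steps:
$t{\left(5 \right)} S{\left(-22,1 \right)} = 1 \left(26 - -22\right) = 1 \left(26 + 22\right) = 1 \cdot 48 = 48$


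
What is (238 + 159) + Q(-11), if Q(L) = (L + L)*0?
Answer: 397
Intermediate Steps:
Q(L) = 0 (Q(L) = (2*L)*0 = 0)
(238 + 159) + Q(-11) = (238 + 159) + 0 = 397 + 0 = 397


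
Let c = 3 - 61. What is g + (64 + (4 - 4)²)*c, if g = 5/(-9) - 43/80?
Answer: -2673427/720 ≈ -3713.1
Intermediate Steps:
g = -787/720 (g = 5*(-⅑) - 43*1/80 = -5/9 - 43/80 = -787/720 ≈ -1.0931)
c = -58
g + (64 + (4 - 4)²)*c = -787/720 + (64 + (4 - 4)²)*(-58) = -787/720 + (64 + 0²)*(-58) = -787/720 + (64 + 0)*(-58) = -787/720 + 64*(-58) = -787/720 - 3712 = -2673427/720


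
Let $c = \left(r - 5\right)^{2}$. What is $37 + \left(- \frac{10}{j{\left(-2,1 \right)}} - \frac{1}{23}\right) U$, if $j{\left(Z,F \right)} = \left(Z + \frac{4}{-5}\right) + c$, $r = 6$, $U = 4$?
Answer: $\frac{12223}{207} \approx 59.048$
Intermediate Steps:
$c = 1$ ($c = \left(6 - 5\right)^{2} = 1^{2} = 1$)
$j{\left(Z,F \right)} = \frac{1}{5} + Z$ ($j{\left(Z,F \right)} = \left(Z + \frac{4}{-5}\right) + 1 = \left(Z + 4 \left(- \frac{1}{5}\right)\right) + 1 = \left(Z - \frac{4}{5}\right) + 1 = \left(- \frac{4}{5} + Z\right) + 1 = \frac{1}{5} + Z$)
$37 + \left(- \frac{10}{j{\left(-2,1 \right)}} - \frac{1}{23}\right) U = 37 + \left(- \frac{10}{\frac{1}{5} - 2} - \frac{1}{23}\right) 4 = 37 + \left(- \frac{10}{- \frac{9}{5}} - \frac{1}{23}\right) 4 = 37 + \left(\left(-10\right) \left(- \frac{5}{9}\right) - \frac{1}{23}\right) 4 = 37 + \left(\frac{50}{9} - \frac{1}{23}\right) 4 = 37 + \frac{1141}{207} \cdot 4 = 37 + \frac{4564}{207} = \frac{12223}{207}$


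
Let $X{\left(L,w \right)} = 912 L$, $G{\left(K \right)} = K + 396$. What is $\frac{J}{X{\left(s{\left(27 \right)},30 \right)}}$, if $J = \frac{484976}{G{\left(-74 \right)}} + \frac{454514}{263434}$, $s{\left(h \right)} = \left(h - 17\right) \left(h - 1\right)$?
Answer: $\frac{31976380273}{5028470341440} \approx 0.0063591$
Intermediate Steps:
$G{\left(K \right)} = 396 + K$
$s{\left(h \right)} = \left(-1 + h\right) \left(-17 + h\right)$ ($s{\left(h \right)} = \left(-17 + h\right) \left(-1 + h\right) = \left(-1 + h\right) \left(-17 + h\right)$)
$J = \frac{31976380273}{21206437}$ ($J = \frac{484976}{396 - 74} + \frac{454514}{263434} = \frac{484976}{322} + 454514 \cdot \frac{1}{263434} = 484976 \cdot \frac{1}{322} + \frac{227257}{131717} = \frac{242488}{161} + \frac{227257}{131717} = \frac{31976380273}{21206437} \approx 1507.9$)
$\frac{J}{X{\left(s{\left(27 \right)},30 \right)}} = \frac{31976380273}{21206437 \cdot 912 \left(17 + 27^{2} - 486\right)} = \frac{31976380273}{21206437 \cdot 912 \left(17 + 729 - 486\right)} = \frac{31976380273}{21206437 \cdot 912 \cdot 260} = \frac{31976380273}{21206437 \cdot 237120} = \frac{31976380273}{21206437} \cdot \frac{1}{237120} = \frac{31976380273}{5028470341440}$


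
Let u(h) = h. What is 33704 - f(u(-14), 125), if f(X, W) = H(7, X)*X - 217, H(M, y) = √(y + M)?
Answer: 33921 + 14*I*√7 ≈ 33921.0 + 37.041*I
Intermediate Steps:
H(M, y) = √(M + y)
f(X, W) = -217 + X*√(7 + X) (f(X, W) = √(7 + X)*X - 217 = X*√(7 + X) - 217 = -217 + X*√(7 + X))
33704 - f(u(-14), 125) = 33704 - (-217 - 14*√(7 - 14)) = 33704 - (-217 - 14*I*√7) = 33704 + (217 + 14*I*√7) = 33921 + 14*I*√7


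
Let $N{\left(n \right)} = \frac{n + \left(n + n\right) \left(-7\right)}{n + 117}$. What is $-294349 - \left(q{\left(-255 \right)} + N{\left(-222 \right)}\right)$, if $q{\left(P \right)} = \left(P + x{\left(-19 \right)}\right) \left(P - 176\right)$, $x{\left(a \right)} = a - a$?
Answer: $- \frac{14147928}{35} \approx -4.0423 \cdot 10^{5}$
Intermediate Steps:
$N{\left(n \right)} = - \frac{13 n}{117 + n}$ ($N{\left(n \right)} = \frac{n + 2 n \left(-7\right)}{117 + n} = \frac{n - 14 n}{117 + n} = \frac{\left(-13\right) n}{117 + n} = - \frac{13 n}{117 + n}$)
$x{\left(a \right)} = 0$
$q{\left(P \right)} = P \left(-176 + P\right)$ ($q{\left(P \right)} = \left(P + 0\right) \left(P - 176\right) = P \left(-176 + P\right)$)
$-294349 - \left(q{\left(-255 \right)} + N{\left(-222 \right)}\right) = -294349 - \left(- 255 \left(-176 - 255\right) - - \frac{2886}{117 - 222}\right) = -294349 - \left(\left(-255\right) \left(-431\right) - - \frac{2886}{-105}\right) = -294349 - \left(109905 - \left(-2886\right) \left(- \frac{1}{105}\right)\right) = -294349 - \left(109905 - \frac{962}{35}\right) = -294349 - \frac{3845713}{35} = - \frac{14147928}{35}$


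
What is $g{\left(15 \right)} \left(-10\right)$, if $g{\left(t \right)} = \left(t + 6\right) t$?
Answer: $-3150$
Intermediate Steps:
$g{\left(t \right)} = t \left(6 + t\right)$ ($g{\left(t \right)} = \left(6 + t\right) t = t \left(6 + t\right)$)
$g{\left(15 \right)} \left(-10\right) = 15 \left(6 + 15\right) \left(-10\right) = 15 \cdot 21 \left(-10\right) = 315 \left(-10\right) = -3150$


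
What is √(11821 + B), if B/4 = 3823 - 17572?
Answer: 5*I*√1727 ≈ 207.79*I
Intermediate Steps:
B = -54996 (B = 4*(3823 - 17572) = 4*(-13749) = -54996)
√(11821 + B) = √(11821 - 54996) = √(-43175) = 5*I*√1727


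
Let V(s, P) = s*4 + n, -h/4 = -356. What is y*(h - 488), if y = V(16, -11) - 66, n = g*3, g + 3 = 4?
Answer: 936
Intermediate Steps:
h = 1424 (h = -4*(-356) = 1424)
g = 1 (g = -3 + 4 = 1)
n = 3 (n = 1*3 = 3)
V(s, P) = 3 + 4*s (V(s, P) = s*4 + 3 = 4*s + 3 = 3 + 4*s)
y = 1 (y = (3 + 4*16) - 66 = (3 + 64) - 66 = 67 - 66 = 1)
y*(h - 488) = 1*(1424 - 488) = 1*936 = 936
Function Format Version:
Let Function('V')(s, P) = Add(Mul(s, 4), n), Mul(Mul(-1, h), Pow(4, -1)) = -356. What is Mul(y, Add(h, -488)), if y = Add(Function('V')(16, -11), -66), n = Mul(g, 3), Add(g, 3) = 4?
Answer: 936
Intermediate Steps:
h = 1424 (h = Mul(-4, -356) = 1424)
g = 1 (g = Add(-3, 4) = 1)
n = 3 (n = Mul(1, 3) = 3)
Function('V')(s, P) = Add(3, Mul(4, s)) (Function('V')(s, P) = Add(Mul(s, 4), 3) = Add(Mul(4, s), 3) = Add(3, Mul(4, s)))
y = 1 (y = Add(Add(3, Mul(4, 16)), -66) = Add(Add(3, 64), -66) = Add(67, -66) = 1)
Mul(y, Add(h, -488)) = Mul(1, Add(1424, -488)) = Mul(1, 936) = 936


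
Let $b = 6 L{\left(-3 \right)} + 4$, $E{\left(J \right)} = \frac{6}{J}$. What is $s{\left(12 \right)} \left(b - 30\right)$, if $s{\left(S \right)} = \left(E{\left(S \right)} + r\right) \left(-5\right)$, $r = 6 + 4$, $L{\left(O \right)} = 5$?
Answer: $-210$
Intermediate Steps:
$r = 10$
$s{\left(S \right)} = -50 - \frac{30}{S}$ ($s{\left(S \right)} = \left(\frac{6}{S} + 10\right) \left(-5\right) = \left(10 + \frac{6}{S}\right) \left(-5\right) = -50 - \frac{30}{S}$)
$b = 34$ ($b = 6 \cdot 5 + 4 = 30 + 4 = 34$)
$s{\left(12 \right)} \left(b - 30\right) = \left(-50 - \frac{30}{12}\right) \left(34 - 30\right) = \left(-50 - \frac{5}{2}\right) 4 = \left(- \frac{105}{2}\right) 4 = -210$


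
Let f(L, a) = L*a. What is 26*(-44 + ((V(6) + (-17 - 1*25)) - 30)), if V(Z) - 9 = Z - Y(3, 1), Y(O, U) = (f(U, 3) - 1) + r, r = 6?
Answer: -2834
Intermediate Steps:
Y(O, U) = 5 + 3*U (Y(O, U) = (U*3 - 1) + 6 = (3*U - 1) + 6 = (-1 + 3*U) + 6 = 5 + 3*U)
V(Z) = 1 + Z (V(Z) = 9 + (Z - (5 + 3*1)) = 9 + (Z - (5 + 3)) = 9 + (Z - 1*8) = 9 + (Z - 8) = 9 + (-8 + Z) = 1 + Z)
26*(-44 + ((V(6) + (-17 - 1*25)) - 30)) = 26*(-44 + (((1 + 6) + (-17 - 1*25)) - 30)) = 26*(-44 + ((7 + (-17 - 25)) - 30)) = 26*(-44 + ((7 - 42) - 30)) = 26*(-44 + (-35 - 30)) = 26*(-44 - 65) = 26*(-109) = -2834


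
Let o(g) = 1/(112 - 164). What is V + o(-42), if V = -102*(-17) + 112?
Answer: 95991/52 ≈ 1846.0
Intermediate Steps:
o(g) = -1/52 (o(g) = 1/(-52) = -1/52)
V = 1846 (V = 1734 + 112 = 1846)
V + o(-42) = 1846 - 1/52 = 95991/52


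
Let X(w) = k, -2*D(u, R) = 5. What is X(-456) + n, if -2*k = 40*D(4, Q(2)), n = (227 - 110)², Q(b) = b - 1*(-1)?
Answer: 13739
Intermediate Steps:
Q(b) = 1 + b (Q(b) = b + 1 = 1 + b)
n = 13689 (n = 117² = 13689)
D(u, R) = -5/2 (D(u, R) = -½*5 = -5/2)
k = 50 (k = -20*(-5)/2 = -½*(-100) = 50)
X(w) = 50
X(-456) + n = 50 + 13689 = 13739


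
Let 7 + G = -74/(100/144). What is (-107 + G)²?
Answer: 30404196/625 ≈ 48647.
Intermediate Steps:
G = -2839/25 (G = -7 - 74/(100/144) = -7 - 74/(100*(1/144)) = -7 - 74/25/36 = -7 - 74*36/25 = -7 - 2664/25 = -2839/25 ≈ -113.56)
(-107 + G)² = (-107 - 2839/25)² = (-5514/25)² = 30404196/625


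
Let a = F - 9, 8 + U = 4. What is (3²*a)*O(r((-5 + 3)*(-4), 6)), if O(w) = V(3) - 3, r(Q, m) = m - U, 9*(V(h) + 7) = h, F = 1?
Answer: 696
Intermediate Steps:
U = -4 (U = -8 + 4 = -4)
V(h) = -7 + h/9
r(Q, m) = 4 + m (r(Q, m) = m - 1*(-4) = m + 4 = 4 + m)
a = -8 (a = 1 - 9 = -8)
O(w) = -29/3 (O(w) = (-7 + (⅑)*3) - 3 = (-7 + ⅓) - 3 = -20/3 - 3 = -29/3)
(3²*a)*O(r((-5 + 3)*(-4), 6)) = (3²*(-8))*(-29/3) = (9*(-8))*(-29/3) = -72*(-29/3) = 696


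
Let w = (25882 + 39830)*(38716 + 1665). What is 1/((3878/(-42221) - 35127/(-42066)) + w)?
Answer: 65780318/174549144239222093 ≈ 3.7686e-10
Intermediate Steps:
w = 2653516272 (w = 65712*40381 = 2653516272)
1/((3878/(-42221) - 35127/(-42066)) + w) = 1/((3878/(-42221) - 35127/(-42066)) + 2653516272) = 1/((3878*(-1/42221) - 35127*(-1/42066)) + 2653516272) = 1/((-3878/42221 + 1301/1558) + 2653516272) = 1/(48887597/65780318 + 2653516272) = 1/(174549144239222093/65780318) = 65780318/174549144239222093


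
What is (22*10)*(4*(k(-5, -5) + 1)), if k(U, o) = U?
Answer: -3520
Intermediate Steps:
(22*10)*(4*(k(-5, -5) + 1)) = (22*10)*(4*(-5 + 1)) = 220*(4*(-4)) = 220*(-16) = -3520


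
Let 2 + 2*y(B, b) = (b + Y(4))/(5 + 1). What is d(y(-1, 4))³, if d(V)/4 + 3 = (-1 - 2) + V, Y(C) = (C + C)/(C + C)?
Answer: -493039/27 ≈ -18261.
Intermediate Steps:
Y(C) = 1 (Y(C) = (2*C)/((2*C)) = (2*C)*(1/(2*C)) = 1)
y(B, b) = -11/12 + b/12 (y(B, b) = -1 + ((b + 1)/(5 + 1))/2 = -1 + ((1 + b)/6)/2 = -1 + ((1 + b)*(⅙))/2 = -1 + (⅙ + b/6)/2 = -1 + (1/12 + b/12) = -11/12 + b/12)
d(V) = -24 + 4*V (d(V) = -12 + 4*((-1 - 2) + V) = -12 + 4*(-3 + V) = -12 + (-12 + 4*V) = -24 + 4*V)
d(y(-1, 4))³ = (-24 + 4*(-11/12 + (1/12)*4))³ = (-24 + 4*(-11/12 + ⅓))³ = (-24 + 4*(-7/12))³ = (-24 - 7/3)³ = (-79/3)³ = -493039/27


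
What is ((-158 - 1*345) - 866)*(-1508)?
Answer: 2064452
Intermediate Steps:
((-158 - 1*345) - 866)*(-1508) = ((-158 - 345) - 866)*(-1508) = (-503 - 866)*(-1508) = -1369*(-1508) = 2064452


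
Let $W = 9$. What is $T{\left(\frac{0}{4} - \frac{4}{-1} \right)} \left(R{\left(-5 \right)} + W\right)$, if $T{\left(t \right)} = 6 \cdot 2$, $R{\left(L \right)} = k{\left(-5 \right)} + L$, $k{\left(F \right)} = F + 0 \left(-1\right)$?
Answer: $-12$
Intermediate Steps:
$k{\left(F \right)} = F$ ($k{\left(F \right)} = F + 0 = F$)
$R{\left(L \right)} = -5 + L$
$T{\left(t \right)} = 12$
$T{\left(\frac{0}{4} - \frac{4}{-1} \right)} \left(R{\left(-5 \right)} + W\right) = 12 \left(\left(-5 - 5\right) + 9\right) = 12 \left(-10 + 9\right) = 12 \left(-1\right) = -12$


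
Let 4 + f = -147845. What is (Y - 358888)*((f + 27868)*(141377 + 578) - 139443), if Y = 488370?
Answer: -2205342900829636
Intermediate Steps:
f = -147849 (f = -4 - 147845 = -147849)
(Y - 358888)*((f + 27868)*(141377 + 578) - 139443) = (488370 - 358888)*((-147849 + 27868)*(141377 + 578) - 139443) = 129482*(-119981*141955 - 139443) = 129482*(-17031902855 - 139443) = 129482*(-17032042298) = -2205342900829636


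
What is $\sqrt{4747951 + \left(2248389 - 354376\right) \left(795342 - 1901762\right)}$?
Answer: $i \sqrt{2095569115509} \approx 1.4476 \cdot 10^{6} i$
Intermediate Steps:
$\sqrt{4747951 + \left(2248389 - 354376\right) \left(795342 - 1901762\right)} = \sqrt{4747951 + 1894013 \left(-1106420\right)} = \sqrt{4747951 - 2095573863460} = \sqrt{-2095569115509} = i \sqrt{2095569115509}$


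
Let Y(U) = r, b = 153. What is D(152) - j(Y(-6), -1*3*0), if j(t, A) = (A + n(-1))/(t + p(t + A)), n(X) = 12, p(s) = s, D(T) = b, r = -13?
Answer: 1995/13 ≈ 153.46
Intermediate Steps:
D(T) = 153
Y(U) = -13
j(t, A) = (12 + A)/(A + 2*t) (j(t, A) = (A + 12)/(t + (t + A)) = (12 + A)/(t + (A + t)) = (12 + A)/(A + 2*t))
D(152) - j(Y(-6), -1*3*0) = 153 - (12 - 1*3*0)/(-1*3*0 + 2*(-13)) = 153 - (12 - 3*0)/(-3*0 - 26) = 153 - (12 + 0)/(0 - 26) = 153 - 12/(-26) = 153 - (-1)*12/26 = 153 - 1*(-6/13) = 153 + 6/13 = 1995/13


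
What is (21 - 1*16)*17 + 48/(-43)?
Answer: 3607/43 ≈ 83.884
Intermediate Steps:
(21 - 1*16)*17 + 48/(-43) = (21 - 16)*17 + 48*(-1/43) = 5*17 - 48/43 = 85 - 48/43 = 3607/43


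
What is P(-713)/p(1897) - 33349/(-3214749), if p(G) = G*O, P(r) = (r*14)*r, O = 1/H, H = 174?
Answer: 568729008602167/871196979 ≈ 6.5281e+5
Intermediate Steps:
O = 1/174 ≈ 0.0057471
P(r) = 14*r² (P(r) = (14*r)*r = 14*r²)
p(G) = G/174 (p(G) = G*(1/174) = G/174)
P(-713)/p(1897) - 33349/(-3214749) = (14*(-713)²)/(((1/174)*1897)) - 33349/(-3214749) = (14*508369)/(1897/174) - 33349*(-1/3214749) = 7117166*(174/1897) + 33349/3214749 = 176912412/271 + 33349/3214749 = 568729008602167/871196979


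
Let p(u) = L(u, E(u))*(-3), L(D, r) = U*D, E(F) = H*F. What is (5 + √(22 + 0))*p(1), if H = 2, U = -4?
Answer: 60 + 12*√22 ≈ 116.29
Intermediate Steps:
E(F) = 2*F
L(D, r) = -4*D
p(u) = 12*u (p(u) = -4*u*(-3) = 12*u)
(5 + √(22 + 0))*p(1) = (5 + √(22 + 0))*(12*1) = (5 + √22)*12 = 60 + 12*√22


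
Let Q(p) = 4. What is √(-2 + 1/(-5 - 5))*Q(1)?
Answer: 2*I*√210/5 ≈ 5.7966*I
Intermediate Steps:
√(-2 + 1/(-5 - 5))*Q(1) = √(-2 + 1/(-5 - 5))*4 = √(-2 + 1/(-10))*4 = √(-2 - ⅒)*4 = √(-21/10)*4 = (I*√210/10)*4 = 2*I*√210/5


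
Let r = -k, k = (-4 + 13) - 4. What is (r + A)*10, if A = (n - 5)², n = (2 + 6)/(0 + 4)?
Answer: 40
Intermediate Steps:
n = 2 (n = 8/4 = 8*(¼) = 2)
A = 9 (A = (2 - 5)² = (-3)² = 9)
k = 5 (k = 9 - 4 = 5)
r = -5 (r = -1*5 = -5)
(r + A)*10 = (-5 + 9)*10 = 4*10 = 40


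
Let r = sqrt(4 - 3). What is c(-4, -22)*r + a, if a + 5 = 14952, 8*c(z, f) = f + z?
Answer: 59775/4 ≈ 14944.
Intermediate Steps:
c(z, f) = f/8 + z/8 (c(z, f) = (f + z)/8 = f/8 + z/8)
r = 1 (r = sqrt(1) = 1)
a = 14947 (a = -5 + 14952 = 14947)
c(-4, -22)*r + a = ((1/8)*(-22) + (1/8)*(-4))*1 + 14947 = (-11/4 - 1/2)*1 + 14947 = -13/4*1 + 14947 = -13/4 + 14947 = 59775/4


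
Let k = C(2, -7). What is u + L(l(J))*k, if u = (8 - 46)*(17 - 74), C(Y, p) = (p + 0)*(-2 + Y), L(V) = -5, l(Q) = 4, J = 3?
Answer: 2166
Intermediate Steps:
C(Y, p) = p*(-2 + Y)
u = 2166 (u = -38*(-57) = 2166)
k = 0 (k = -7*(-2 + 2) = -7*0 = 0)
u + L(l(J))*k = 2166 - 5*0 = 2166 + 0 = 2166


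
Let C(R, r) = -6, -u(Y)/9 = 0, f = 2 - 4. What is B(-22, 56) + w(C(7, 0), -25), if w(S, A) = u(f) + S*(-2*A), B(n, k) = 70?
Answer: -230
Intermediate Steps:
f = -2
u(Y) = 0 (u(Y) = -9*0 = 0)
w(S, A) = -2*A*S (w(S, A) = 0 + S*(-2*A) = 0 - 2*A*S = -2*A*S)
B(-22, 56) + w(C(7, 0), -25) = 70 - 2*(-25)*(-6) = 70 - 300 = -230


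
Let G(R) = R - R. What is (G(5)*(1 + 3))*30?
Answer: 0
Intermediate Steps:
G(R) = 0
(G(5)*(1 + 3))*30 = (0*(1 + 3))*30 = (0*4)*30 = 0*30 = 0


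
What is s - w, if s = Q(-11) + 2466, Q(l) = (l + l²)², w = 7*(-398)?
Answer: 17352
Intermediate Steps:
w = -2786
s = 14566 (s = (-11)²*(1 - 11)² + 2466 = 121*(-10)² + 2466 = 121*100 + 2466 = 12100 + 2466 = 14566)
s - w = 14566 - 1*(-2786) = 14566 + 2786 = 17352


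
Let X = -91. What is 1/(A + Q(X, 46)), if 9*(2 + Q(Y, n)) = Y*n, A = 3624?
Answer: 9/28412 ≈ 0.00031677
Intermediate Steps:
Q(Y, n) = -2 + Y*n/9 (Q(Y, n) = -2 + (Y*n)/9 = -2 + Y*n/9)
1/(A + Q(X, 46)) = 1/(3624 + (-2 + (⅑)*(-91)*46)) = 1/(3624 + (-2 - 4186/9)) = 1/(3624 - 4204/9) = 1/(28412/9) = 9/28412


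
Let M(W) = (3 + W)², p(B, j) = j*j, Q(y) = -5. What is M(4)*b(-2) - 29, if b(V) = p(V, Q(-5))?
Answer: 1196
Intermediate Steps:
p(B, j) = j²
b(V) = 25 (b(V) = (-5)² = 25)
M(4)*b(-2) - 29 = (3 + 4)²*25 - 29 = 7²*25 - 29 = 49*25 - 29 = 1225 - 29 = 1196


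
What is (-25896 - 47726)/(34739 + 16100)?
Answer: -73622/50839 ≈ -1.4481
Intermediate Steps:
(-25896 - 47726)/(34739 + 16100) = -73622/50839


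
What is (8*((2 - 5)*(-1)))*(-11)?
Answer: -264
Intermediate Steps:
(8*((2 - 5)*(-1)))*(-11) = (8*(-3*(-1)))*(-11) = (8*3)*(-11) = 24*(-11) = -264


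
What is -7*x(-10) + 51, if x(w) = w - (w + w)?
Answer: -19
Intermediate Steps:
x(w) = -w (x(w) = w - 2*w = -w)
-7*x(-10) + 51 = -(-7)*(-10) + 51 = -7*10 + 51 = -70 + 51 = -19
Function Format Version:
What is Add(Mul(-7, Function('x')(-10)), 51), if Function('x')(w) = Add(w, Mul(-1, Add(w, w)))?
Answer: -19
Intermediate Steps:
Function('x')(w) = Mul(-1, w) (Function('x')(w) = Add(w, Mul(-1, Mul(2, w))) = Add(w, Mul(-2, w)) = Mul(-1, w))
Add(Mul(-7, Function('x')(-10)), 51) = Add(Mul(-7, Mul(-1, -10)), 51) = Add(Mul(-7, 10), 51) = Add(-70, 51) = -19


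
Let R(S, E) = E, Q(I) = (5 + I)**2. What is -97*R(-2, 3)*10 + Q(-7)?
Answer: -2906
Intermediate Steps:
-97*R(-2, 3)*10 + Q(-7) = -291*10 + (5 - 7)**2 = -97*30 + (-2)**2 = -2910 + 4 = -2906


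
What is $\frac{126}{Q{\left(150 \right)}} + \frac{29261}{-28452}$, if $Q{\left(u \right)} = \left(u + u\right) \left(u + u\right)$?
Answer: $- \frac{36526459}{35565000} \approx -1.027$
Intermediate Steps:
$Q{\left(u \right)} = 4 u^{2}$ ($Q{\left(u \right)} = 2 u 2 u = 4 u^{2}$)
$\frac{126}{Q{\left(150 \right)}} + \frac{29261}{-28452} = \frac{126}{4 \cdot 150^{2}} + \frac{29261}{-28452} = \frac{126}{4 \cdot 22500} + 29261 \left(- \frac{1}{28452}\right) = \frac{126}{90000} - \frac{29261}{28452} = 126 \cdot \frac{1}{90000} - \frac{29261}{28452} = \frac{7}{5000} - \frac{29261}{28452} = - \frac{36526459}{35565000}$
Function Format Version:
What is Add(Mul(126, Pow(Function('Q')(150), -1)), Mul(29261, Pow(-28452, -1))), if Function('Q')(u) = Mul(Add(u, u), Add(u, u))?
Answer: Rational(-36526459, 35565000) ≈ -1.0270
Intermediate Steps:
Function('Q')(u) = Mul(4, Pow(u, 2)) (Function('Q')(u) = Mul(Mul(2, u), Mul(2, u)) = Mul(4, Pow(u, 2)))
Add(Mul(126, Pow(Function('Q')(150), -1)), Mul(29261, Pow(-28452, -1))) = Add(Mul(126, Pow(Mul(4, Pow(150, 2)), -1)), Mul(29261, Pow(-28452, -1))) = Add(Mul(126, Pow(Mul(4, 22500), -1)), Mul(29261, Rational(-1, 28452))) = Add(Mul(126, Pow(90000, -1)), Rational(-29261, 28452)) = Add(Mul(126, Rational(1, 90000)), Rational(-29261, 28452)) = Add(Rational(7, 5000), Rational(-29261, 28452)) = Rational(-36526459, 35565000)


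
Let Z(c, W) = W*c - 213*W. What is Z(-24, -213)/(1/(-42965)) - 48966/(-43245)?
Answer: -31264926502153/14415 ≈ -2.1689e+9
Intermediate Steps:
Z(c, W) = -213*W + W*c
Z(-24, -213)/(1/(-42965)) - 48966/(-43245) = (-213*(-213 - 24))/(1/(-42965)) - 48966/(-43245) = (-213*(-237))/(-1/42965) - 48966*(-1/43245) = 50481*(-42965) + 16322/14415 = -2168916165 + 16322/14415 = -31264926502153/14415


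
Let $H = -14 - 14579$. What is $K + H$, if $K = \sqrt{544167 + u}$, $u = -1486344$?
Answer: $-14593 + i \sqrt{942177} \approx -14593.0 + 970.66 i$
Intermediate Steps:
$K = i \sqrt{942177}$ ($K = \sqrt{544167 - 1486344} = \sqrt{-942177} = i \sqrt{942177} \approx 970.66 i$)
$H = -14593$ ($H = -14 - 14579 = -14593$)
$K + H = i \sqrt{942177} - 14593 = -14593 + i \sqrt{942177}$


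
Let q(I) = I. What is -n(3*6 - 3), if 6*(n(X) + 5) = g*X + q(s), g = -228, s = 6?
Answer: 574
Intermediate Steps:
n(X) = -4 - 38*X (n(X) = -5 + (-228*X + 6)/6 = -5 + (6 - 228*X)/6 = -5 + (1 - 38*X) = -4 - 38*X)
-n(3*6 - 3) = -(-4 - 38*(3*6 - 3)) = -(-4 - 38*(18 - 3)) = -(-4 - 38*15) = -(-4 - 570) = -1*(-574) = 574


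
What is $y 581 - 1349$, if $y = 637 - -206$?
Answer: $488434$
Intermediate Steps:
$y = 843$ ($y = 637 + 206 = 843$)
$y 581 - 1349 = 843 \cdot 581 - 1349 = 489783 - 1349 = 488434$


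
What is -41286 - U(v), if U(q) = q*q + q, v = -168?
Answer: -69342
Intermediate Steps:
U(q) = q + q² (U(q) = q² + q = q + q²)
-41286 - U(v) = -41286 - (-168)*(1 - 168) = -41286 - (-168)*(-167) = -41286 - 1*28056 = -41286 - 28056 = -69342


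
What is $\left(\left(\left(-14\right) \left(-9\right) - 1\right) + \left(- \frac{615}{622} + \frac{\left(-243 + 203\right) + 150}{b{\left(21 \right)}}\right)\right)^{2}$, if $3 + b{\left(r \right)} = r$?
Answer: $\frac{530602980625}{31337604} \approx 16932.0$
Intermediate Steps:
$b{\left(r \right)} = -3 + r$
$\left(\left(\left(-14\right) \left(-9\right) - 1\right) + \left(- \frac{615}{622} + \frac{\left(-243 + 203\right) + 150}{b{\left(21 \right)}}\right)\right)^{2} = \left(\left(\left(-14\right) \left(-9\right) - 1\right) - \left(\frac{615}{622} - \frac{\left(-243 + 203\right) + 150}{-3 + 21}\right)\right)^{2} = \left(\left(126 - 1\right) - \left(\frac{615}{622} - \frac{-40 + 150}{18}\right)\right)^{2} = \left(125 + \left(- \frac{615}{622} + 110 \cdot \frac{1}{18}\right)\right)^{2} = \left(125 + \left(- \frac{615}{622} + \frac{55}{9}\right)\right)^{2} = \left(125 + \frac{28675}{5598}\right)^{2} = \left(\frac{728425}{5598}\right)^{2} = \frac{530602980625}{31337604}$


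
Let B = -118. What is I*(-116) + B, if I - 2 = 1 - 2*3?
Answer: 230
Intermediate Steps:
I = -3 (I = 2 + (1 - 2*3) = 2 + (1 - 6) = 2 - 5 = -3)
I*(-116) + B = -3*(-116) - 118 = 348 - 118 = 230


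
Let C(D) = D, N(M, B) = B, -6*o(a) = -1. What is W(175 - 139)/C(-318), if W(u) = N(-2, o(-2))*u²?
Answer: -36/53 ≈ -0.67924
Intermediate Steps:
o(a) = ⅙ (o(a) = -⅙*(-1) = ⅙)
W(u) = u²/6
W(175 - 139)/C(-318) = ((175 - 139)²/6)/(-318) = ((⅙)*36²)*(-1/318) = ((⅙)*1296)*(-1/318) = 216*(-1/318) = -36/53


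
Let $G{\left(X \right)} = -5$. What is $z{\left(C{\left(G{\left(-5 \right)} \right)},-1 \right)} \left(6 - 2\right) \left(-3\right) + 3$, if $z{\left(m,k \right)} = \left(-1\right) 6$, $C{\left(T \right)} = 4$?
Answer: $75$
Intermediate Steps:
$z{\left(m,k \right)} = -6$
$z{\left(C{\left(G{\left(-5 \right)} \right)},-1 \right)} \left(6 - 2\right) \left(-3\right) + 3 = - 6 \left(6 - 2\right) \left(-3\right) + 3 = - 6 \cdot 4 \left(-3\right) + 3 = \left(-6\right) \left(-12\right) + 3 = 72 + 3 = 75$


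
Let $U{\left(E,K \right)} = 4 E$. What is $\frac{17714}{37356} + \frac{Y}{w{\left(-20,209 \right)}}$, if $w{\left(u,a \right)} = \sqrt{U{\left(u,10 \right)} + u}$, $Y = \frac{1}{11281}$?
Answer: $\frac{8857}{18678} - \frac{i}{112810} \approx 0.47419 - 8.8645 \cdot 10^{-6} i$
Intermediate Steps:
$Y = \frac{1}{11281} \approx 8.8645 \cdot 10^{-5}$
$w{\left(u,a \right)} = \sqrt{5} \sqrt{u}$ ($w{\left(u,a \right)} = \sqrt{4 u + u} = \sqrt{5 u} = \sqrt{5} \sqrt{u}$)
$\frac{17714}{37356} + \frac{Y}{w{\left(-20,209 \right)}} = \frac{17714}{37356} + \frac{1}{11281 \sqrt{5} \sqrt{-20}} = 17714 \cdot \frac{1}{37356} + \frac{1}{11281 \sqrt{5} \cdot 2 i \sqrt{5}} = \frac{8857}{18678} + \frac{1}{11281 \cdot 10 i} = \frac{8857}{18678} + \frac{\left(- \frac{1}{10}\right) i}{11281} = \frac{8857}{18678} - \frac{i}{112810}$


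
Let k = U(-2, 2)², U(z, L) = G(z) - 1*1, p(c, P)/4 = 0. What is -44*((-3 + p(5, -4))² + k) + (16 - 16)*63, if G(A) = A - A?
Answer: -440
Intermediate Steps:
p(c, P) = 0 (p(c, P) = 4*0 = 0)
G(A) = 0
U(z, L) = -1 (U(z, L) = 0 - 1*1 = 0 - 1 = -1)
k = 1 (k = (-1)² = 1)
-44*((-3 + p(5, -4))² + k) + (16 - 16)*63 = -44*((-3 + 0)² + 1) + (16 - 16)*63 = -44*((-3)² + 1) + 0*63 = -44*(9 + 1) + 0 = -44*10 + 0 = -440 + 0 = -440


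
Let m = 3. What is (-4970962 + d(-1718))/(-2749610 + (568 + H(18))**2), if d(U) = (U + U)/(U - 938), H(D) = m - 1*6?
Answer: 3300717909/1613775640 ≈ 2.0453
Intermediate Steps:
H(D) = -3 (H(D) = 3 - 1*6 = 3 - 6 = -3)
d(U) = 2*U/(-938 + U) (d(U) = (2*U)/(-938 + U) = 2*U/(-938 + U))
(-4970962 + d(-1718))/(-2749610 + (568 + H(18))**2) = (-4970962 + 2*(-1718)/(-938 - 1718))/(-2749610 + (568 - 3)**2) = (-4970962 + 2*(-1718)/(-2656))/(-2749610 + 565**2) = (-4970962 + 2*(-1718)*(-1/2656))/(-2749610 + 319225) = (-4970962 + 859/664)/(-2430385) = -3300717909/664*(-1/2430385) = 3300717909/1613775640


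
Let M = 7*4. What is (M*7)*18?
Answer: 3528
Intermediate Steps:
M = 28
(M*7)*18 = (28*7)*18 = 196*18 = 3528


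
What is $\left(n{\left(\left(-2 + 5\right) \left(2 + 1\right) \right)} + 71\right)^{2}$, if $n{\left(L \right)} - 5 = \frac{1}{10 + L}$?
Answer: $\frac{2088025}{361} \approx 5784.0$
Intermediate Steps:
$n{\left(L \right)} = 5 + \frac{1}{10 + L}$
$\left(n{\left(\left(-2 + 5\right) \left(2 + 1\right) \right)} + 71\right)^{2} = \left(\frac{51 + 5 \left(-2 + 5\right) \left(2 + 1\right)}{10 + \left(-2 + 5\right) \left(2 + 1\right)} + 71\right)^{2} = \left(\frac{51 + 5 \cdot 3 \cdot 3}{10 + 3 \cdot 3} + 71\right)^{2} = \left(\frac{51 + 5 \cdot 9}{10 + 9} + 71\right)^{2} = \left(\frac{51 + 45}{19} + 71\right)^{2} = \left(\frac{1}{19} \cdot 96 + 71\right)^{2} = \left(\frac{96}{19} + 71\right)^{2} = \left(\frac{1445}{19}\right)^{2} = \frac{2088025}{361}$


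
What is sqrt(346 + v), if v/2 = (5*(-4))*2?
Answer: sqrt(266) ≈ 16.310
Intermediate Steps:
v = -80 (v = 2*((5*(-4))*2) = 2*(-20*2) = 2*(-40) = -80)
sqrt(346 + v) = sqrt(346 - 80) = sqrt(266)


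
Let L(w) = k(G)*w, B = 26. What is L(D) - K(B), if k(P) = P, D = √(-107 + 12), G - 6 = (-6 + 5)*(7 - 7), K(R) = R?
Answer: -26 + 6*I*√95 ≈ -26.0 + 58.481*I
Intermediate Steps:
G = 6 (G = 6 + (-6 + 5)*(7 - 7) = 6 - 1*0 = 6 + 0 = 6)
D = I*√95 (D = √(-95) = I*√95 ≈ 9.7468*I)
L(w) = 6*w
L(D) - K(B) = 6*(I*√95) - 1*26 = 6*I*√95 - 26 = -26 + 6*I*√95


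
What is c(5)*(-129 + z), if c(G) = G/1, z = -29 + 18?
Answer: -700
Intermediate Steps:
z = -11
c(G) = G (c(G) = G*1 = G)
c(5)*(-129 + z) = 5*(-129 - 11) = 5*(-140) = -700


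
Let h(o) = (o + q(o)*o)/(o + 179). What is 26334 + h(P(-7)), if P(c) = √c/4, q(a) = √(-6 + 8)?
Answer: (√14 - 18855144*I + 26335*√7)/(√7 - 716*I) ≈ 26334.0 + 0.0089208*I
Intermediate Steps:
q(a) = √2
P(c) = √c/4
h(o) = (o + o*√2)/(179 + o) (h(o) = (o + √2*o)/(o + 179) = (o + o*√2)/(179 + o))
26334 + h(P(-7)) = 26334 + (√(-7)/4)*(1 + √2)/(179 + √(-7)/4) = 26334 + ((I*√7)/4)*(1 + √2)/(179 + (I*√7)/4) = 26334 + (I*√7/4)*(1 + √2)/(179 + I*√7/4) = 26334 + I*√7*(1 + √2)/(4*(179 + I*√7/4))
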